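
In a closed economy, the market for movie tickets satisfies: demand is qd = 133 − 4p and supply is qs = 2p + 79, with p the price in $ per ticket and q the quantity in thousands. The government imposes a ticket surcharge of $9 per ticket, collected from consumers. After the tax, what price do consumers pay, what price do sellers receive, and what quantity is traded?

Before the tax: set 133 − 4p = 2p + 79 → p* = $9, q* = 97.
With the tax collected from consumers, demand (in seller-price terms) shifts: qd = 133 − 4(p + 9).
Solving gives q = 85 with consumers paying $12 and sellers receiving $3 (the $9 wedge).
The less price-elastic side of the market bears the larger share of a per-unit tax.

Consumers pay $12; sellers receive $3; quantity = 85.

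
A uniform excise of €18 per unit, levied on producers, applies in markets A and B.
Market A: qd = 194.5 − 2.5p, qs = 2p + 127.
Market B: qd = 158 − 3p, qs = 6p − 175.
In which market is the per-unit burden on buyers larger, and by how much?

Market B, by €4.

Market A: pre-tax p* = €15, q* = 157; post-tax q = 137; per-unit burden on buyers = €8.
Market B: pre-tax p* = €37, q* = 47; post-tax q = 11; per-unit burden on buyers = €12.
Difference: €8 vs €12 → market B is larger by €4.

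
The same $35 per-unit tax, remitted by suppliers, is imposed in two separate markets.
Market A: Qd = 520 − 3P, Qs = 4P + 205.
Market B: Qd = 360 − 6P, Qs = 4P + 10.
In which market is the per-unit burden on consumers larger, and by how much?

Market A: pre-tax P* = $45, Q* = 385; post-tax Q = 325; per-unit burden on consumers = $20.
Market B: pre-tax P* = $35, Q* = 150; post-tax Q = 66; per-unit burden on consumers = $14.
Difference: $20 vs $14 → market A is larger by $6.

Market A, by $6.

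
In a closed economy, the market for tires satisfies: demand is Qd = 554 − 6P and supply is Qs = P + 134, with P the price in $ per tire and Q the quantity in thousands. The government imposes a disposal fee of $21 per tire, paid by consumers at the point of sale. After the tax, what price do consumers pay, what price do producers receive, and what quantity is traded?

Consumers pay $63; producers receive $42; quantity = 176.

Without the tax, 554 − 6P = P + 134 gives 7P = 420, so P* = $60 and Q* = 194.
With the tax collected from consumers, demand (in seller-price terms) shifts: Qd = 554 − 6(P + 21).
Solving gives Q = 176 with consumers paying $63 and producers receiving $42 (the $21 wedge).
The less price-elastic side of the market bears the larger share of a per-unit tax.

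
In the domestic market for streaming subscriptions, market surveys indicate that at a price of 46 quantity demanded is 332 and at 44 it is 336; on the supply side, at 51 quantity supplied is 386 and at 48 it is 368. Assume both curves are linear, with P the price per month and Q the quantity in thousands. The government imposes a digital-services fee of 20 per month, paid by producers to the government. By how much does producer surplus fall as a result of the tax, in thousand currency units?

Producer surplus falls by 1615 thousand.

Demand slope: (336 − 332)/(44 − 46) = -2, so Qd = 424 − 2P.
Supply slope: (368 − 386)/(48 − 51) = 6, so Qs = 6P + 80.
Before the tax: set 424 − 2P = 6P + 80 → P* = 43, Q* = 338.
With the tax collected from producers, supply shifts: Qs = 6(P − 20) + 80.
Solving gives Q = 308 with buyers paying 58 and producers receiving 38 (the 20 wedge).
ΔPS is the trapezoid between Q = 308 and Q = 338 of height 5: ½ · (338 + 308) · 5 = 1615.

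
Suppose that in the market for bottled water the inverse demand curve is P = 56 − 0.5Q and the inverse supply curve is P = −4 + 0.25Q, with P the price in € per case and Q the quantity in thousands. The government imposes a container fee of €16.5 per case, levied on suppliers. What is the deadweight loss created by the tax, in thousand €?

Inverting to Q(P) form: Qd = 112 − 2P; Qs = 4P + 16.
Without the tax, 112 − 2P = 4P + 16 gives 6P = 96, so P* = €16 and Q* = 80.
With the tax collected from suppliers, supply shifts: Qs = 4(P − 16.5) + 16.
Solving gives Q = 58 with buyers paying €27 and suppliers receiving €10.5 (the €16.5 wedge).
Quantity falls by |ΔQ| = |80 − 58| = 22.
DWL = ½ · t · |ΔQ| = ½ · 16.5 · 22 = €181.5.

Deadweight loss = €181.5 thousand.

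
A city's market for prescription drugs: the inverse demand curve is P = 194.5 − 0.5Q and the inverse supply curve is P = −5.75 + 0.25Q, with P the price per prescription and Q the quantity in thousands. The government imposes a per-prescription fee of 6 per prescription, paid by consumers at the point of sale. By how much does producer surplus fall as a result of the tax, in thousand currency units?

Producer surplus falls by 526 thousand.

Inverting to Q(P) form: Qd = 389 − 2P; Qs = 4P + 23.
Before the tax: set 389 − 2P = 4P + 23 → P* = 61, Q* = 267.
With the tax collected from consumers, demand (in seller-price terms) shifts: Qd = 389 − 2(P + 6).
Solving gives Q = 259 with consumers paying 65 and producers receiving 59 (the 6 wedge).
ΔPS is the trapezoid between Q = 259 and Q = 267 of height 2: ½ · (267 + 259) · 2 = 526.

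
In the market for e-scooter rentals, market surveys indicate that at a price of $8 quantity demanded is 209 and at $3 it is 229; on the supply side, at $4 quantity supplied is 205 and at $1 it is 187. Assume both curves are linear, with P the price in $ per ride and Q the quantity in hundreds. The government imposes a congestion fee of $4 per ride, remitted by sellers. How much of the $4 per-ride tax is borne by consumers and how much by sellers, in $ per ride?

Demand slope: (229 − 209)/(3 − 8) = -4, so Qd = 241 − 4P.
Supply slope: (187 − 205)/(1 − 4) = 6, so Qs = 6P + 181.
Before the tax: set 241 − 4P = 6P + 181 → P* = $6, Q* = 217.
With the tax collected from sellers, supply shifts: Qs = 6(P − 4) + 181.
Solving gives Q = 207.4 with consumers paying $8.4 and sellers receiving $4.4 (the $4 wedge).
Burden on consumers: $2.4; on sellers: $1.6. (They sum to $4.)
The less price-elastic side of the market bears the larger share of a per-unit tax.

Consumers bear $2.4 per ride; sellers bear $1.6 per ride.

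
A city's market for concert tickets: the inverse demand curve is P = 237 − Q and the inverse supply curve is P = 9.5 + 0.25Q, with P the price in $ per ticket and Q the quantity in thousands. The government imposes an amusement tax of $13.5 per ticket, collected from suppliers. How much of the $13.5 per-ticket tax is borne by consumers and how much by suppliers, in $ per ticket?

Rewrite in direct form: Qd = 237 − P and Qs = 4P − 38.
Without the tax, 237 − P = 4P − 38 gives 5P = 275, so P* = $55 and Q* = 182.
With the tax collected from suppliers, supply shifts: Qs = 4(P − 13.5) − 38.
Solving gives Q = 171.2 with consumers paying $65.8 and suppliers receiving $52.3 (the $13.5 wedge).
Burden on consumers: $10.8; on suppliers: $2.7. (They sum to $13.5.)
The less price-elastic side of the market bears the larger share of a per-unit tax.

Consumers bear $10.8 per ticket; suppliers bear $2.7 per ticket.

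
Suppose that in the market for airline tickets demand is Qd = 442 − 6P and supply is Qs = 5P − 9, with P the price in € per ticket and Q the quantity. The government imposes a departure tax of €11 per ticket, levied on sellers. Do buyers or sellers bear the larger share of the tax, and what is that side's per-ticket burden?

Before the tax: set 442 − 6P = 5P − 9 → P* = €41, Q* = 196.
With the tax collected from sellers, supply shifts: Qs = 5(P − 11) − 9.
Solving gives Q = 166 with buyers paying €46 and sellers receiving €35 (the €11 wedge).
Per-ticket burden: buyers €5, sellers €6.
Sellers take the larger share because supply is less price-elastic here (demand slope 6 vs supply slope 5).
The less price-elastic side of the market bears the larger share of a per-unit tax.

Sellers bear the larger share: €6 per ticket.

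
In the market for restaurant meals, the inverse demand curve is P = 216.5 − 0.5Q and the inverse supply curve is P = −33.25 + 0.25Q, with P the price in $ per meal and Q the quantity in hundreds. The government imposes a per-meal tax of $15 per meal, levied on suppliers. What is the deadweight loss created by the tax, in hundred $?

Deadweight loss = $150 hundred.

Rewrite in direct form: Qd = 433 − 2P and Qs = 4P + 133.
Without the tax, 433 − 2P = 4P + 133 gives 6P = 300, so P* = $50 and Q* = 333.
With the tax collected from suppliers, supply shifts: Qs = 4(P − 15) + 133.
Solving gives Q = 313 with buyers paying $60 and suppliers receiving $45 (the $15 wedge).
Quantity falls by |ΔQ| = |333 − 313| = 20.
DWL = ½ · t · |ΔQ| = ½ · 15 · 20 = $150.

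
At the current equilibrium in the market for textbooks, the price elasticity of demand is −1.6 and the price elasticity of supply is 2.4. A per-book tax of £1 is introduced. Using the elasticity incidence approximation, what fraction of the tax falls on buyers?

Incidence ratio: buyers' share ≈ εs / (εs + |εd|) = 2.4 / (2.4 + 1.6) = 0.6.
Supply is the more elastic side, so buyers bear the larger share.

Buyers' share ≈ 0.6.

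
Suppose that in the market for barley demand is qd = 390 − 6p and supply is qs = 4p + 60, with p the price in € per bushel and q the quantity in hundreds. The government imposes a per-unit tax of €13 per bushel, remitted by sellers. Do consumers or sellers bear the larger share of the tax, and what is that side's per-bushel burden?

Sellers bear the larger share: €7.8 per bushel.

Without the tax, 390 − 6p = 4p + 60 gives 10p = 330, so p* = €33 and q* = 192.
With the tax collected from sellers, supply shifts: qs = 4(p − 13) + 60.
Solving gives q = 160.8 with consumers paying €38.2 and sellers receiving €25.2 (the €13 wedge).
Per-bushel burden: consumers €5.2, sellers €7.8.
Sellers take the larger share because supply is less price-elastic here (demand slope 6 vs supply slope 4).
The less price-elastic side of the market bears the larger share of a per-unit tax.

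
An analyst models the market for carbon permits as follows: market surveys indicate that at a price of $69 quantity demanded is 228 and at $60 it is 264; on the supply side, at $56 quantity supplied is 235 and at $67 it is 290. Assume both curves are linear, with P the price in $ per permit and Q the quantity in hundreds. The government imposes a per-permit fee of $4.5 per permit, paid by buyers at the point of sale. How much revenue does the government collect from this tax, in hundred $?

Demand slope: (264 − 228)/(60 − 69) = -4, so Qd = 504 − 4P.
Supply slope: (290 − 235)/(67 − 56) = 5, so Qs = 5P − 45.
Without the tax, 504 − 4P = 5P − 45 gives 9P = 549, so P* = $61 and Q* = 260.
With the tax collected from buyers, demand (in seller-price terms) shifts: Qd = 504 − 4(P + 4.5).
New equilibrium: buyers pay $63.5, sellers receive $59, Q = 250. (Wedge: Pb − Ps = 4.5.)
Revenue = t · Q = 4.5 · 250 = $1125.

Tax revenue = $1125 hundred.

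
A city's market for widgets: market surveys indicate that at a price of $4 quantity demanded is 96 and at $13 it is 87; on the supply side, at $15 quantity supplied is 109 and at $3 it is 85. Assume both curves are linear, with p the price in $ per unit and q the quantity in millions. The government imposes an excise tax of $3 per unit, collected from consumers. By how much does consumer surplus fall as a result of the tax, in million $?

Consumer surplus falls by $184 million.

Demand slope: (87 − 96)/(13 − 4) = -1, so qd = 100 − p.
Supply slope: (85 − 109)/(3 − 15) = 2, so qs = 2p + 79.
Before the tax: set 100 − p = 2p + 79 → p* = $7, q* = 93.
With the tax collected from consumers, demand (in seller-price terms) shifts: qd = 100 − (p + 3).
New equilibrium: consumers pay $9, sellers receive $6, q = 91. (Wedge: pb − ps = 3.)
ΔCS is the trapezoid between Q = 91 and Q = 93 of height $2: ½ · (93 + 91) · 2 = $184.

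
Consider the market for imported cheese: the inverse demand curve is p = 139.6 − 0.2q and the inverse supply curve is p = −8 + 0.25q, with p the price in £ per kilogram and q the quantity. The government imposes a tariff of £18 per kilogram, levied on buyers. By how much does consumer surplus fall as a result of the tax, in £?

Rewrite in direct form: qd = 698 − 5p and qs = 4p + 32.
Before the tax: set 698 − 5p = 4p + 32 → p* = £74, q* = 328.
With the tax collected from buyers, demand (in seller-price terms) shifts: qd = 698 − 5(p + 18).
Solving gives q = 288 with buyers paying £82 and suppliers receiving £64 (the £18 wedge).
ΔCS is the trapezoid between Q = 288 and Q = 328 of height £8: ½ · (328 + 288) · 8 = £2464.

Consumer surplus falls by £2464.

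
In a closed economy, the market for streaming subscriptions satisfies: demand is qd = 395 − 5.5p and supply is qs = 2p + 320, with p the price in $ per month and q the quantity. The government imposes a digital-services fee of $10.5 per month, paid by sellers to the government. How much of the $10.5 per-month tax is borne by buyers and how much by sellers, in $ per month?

Buyers bear $2.8 per month; sellers bear $7.7 per month.

Before the tax: set 395 − 5.5p = 2p + 320 → p* = $10, q* = 340.
With the tax collected from sellers, supply shifts: qs = 2(p − 10.5) + 320.
New equilibrium: buyers pay $12.8, sellers receive $2.3, q = 324.6. (Wedge: pb − ps = 10.5.)
Burden on buyers: $2.8; on sellers: $7.7. (They sum to $10.5.)
The less price-elastic side of the market bears the larger share of a per-unit tax.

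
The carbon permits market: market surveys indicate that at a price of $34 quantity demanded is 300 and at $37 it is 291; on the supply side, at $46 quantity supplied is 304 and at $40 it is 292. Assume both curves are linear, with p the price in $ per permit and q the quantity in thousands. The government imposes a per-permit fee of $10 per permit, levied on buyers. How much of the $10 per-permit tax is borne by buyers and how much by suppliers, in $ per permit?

Demand slope: (291 − 300)/(37 − 34) = -3, so qd = 402 − 3p.
Supply slope: (292 − 304)/(40 − 46) = 2, so qs = 2p + 212.
Before the tax: set 402 − 3p = 2p + 212 → p* = $38, q* = 288.
With the tax collected from buyers, demand (in seller-price terms) shifts: qd = 402 − 3(p + 10).
Solving gives q = 276 with buyers paying $42 and suppliers receiving $32 (the $10 wedge).
Burden on buyers: $4; on suppliers: $6. (They sum to $10.)
The less price-elastic side of the market bears the larger share of a per-unit tax.

Buyers bear $4 per permit; suppliers bear $6 per permit.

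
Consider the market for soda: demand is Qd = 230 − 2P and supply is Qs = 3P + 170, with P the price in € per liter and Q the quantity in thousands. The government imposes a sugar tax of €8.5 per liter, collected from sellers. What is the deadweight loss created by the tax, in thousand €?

Deadweight loss = €43.35 thousand.

Without the tax, 230 − 2P = 3P + 170 gives 5P = 60, so P* = €12 and Q* = 206.
With the tax collected from sellers, supply shifts: Qs = 3(P − 8.5) + 170.
Solving gives Q = 195.8 with buyers paying €17.1 and sellers receiving €8.6 (the €8.5 wedge).
Quantity falls by |ΔQ| = |206 − 195.8| = 10.2.
DWL = ½ · t · |ΔQ| = ½ · 8.5 · 10.2 = €43.35.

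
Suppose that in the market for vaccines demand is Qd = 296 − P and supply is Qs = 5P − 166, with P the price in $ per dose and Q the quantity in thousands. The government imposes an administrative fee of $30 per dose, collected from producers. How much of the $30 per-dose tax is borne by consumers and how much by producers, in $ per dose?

Consumers bear $25 per dose; producers bear $5 per dose.

Before the tax: set 296 − P = 5P − 166 → P* = $77, Q* = 219.
With the tax collected from producers, supply shifts: Qs = 5(P − 30) − 166.
Solving gives Q = 194 with consumers paying $102 and producers receiving $72 (the $30 wedge).
Burden on consumers: $25; on producers: $5. (They sum to $30.)
The less price-elastic side of the market bears the larger share of a per-unit tax.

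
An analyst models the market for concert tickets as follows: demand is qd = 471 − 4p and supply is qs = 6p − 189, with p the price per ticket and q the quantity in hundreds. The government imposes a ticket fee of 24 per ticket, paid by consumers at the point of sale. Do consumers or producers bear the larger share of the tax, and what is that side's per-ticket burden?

Before the tax: set 471 − 4p = 6p − 189 → p* = 66, q* = 207.
With the tax collected from consumers, demand (in seller-price terms) shifts: qd = 471 − 4(p + 24).
New equilibrium: consumers pay 80.4, producers receive 56.4, q = 149.4. (Wedge: pb − ps = 24.)
Per-ticket burden: consumers 14.4, producers 9.6.
Consumers take the larger share because demand is less price-elastic here (demand slope 4 vs supply slope 6).

Consumers bear the larger share: 14.4 per ticket.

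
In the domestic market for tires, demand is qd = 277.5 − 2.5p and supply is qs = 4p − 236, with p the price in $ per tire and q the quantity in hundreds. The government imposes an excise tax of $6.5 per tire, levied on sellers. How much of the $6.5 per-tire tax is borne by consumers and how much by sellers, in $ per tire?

Without the tax, 277.5 − 2.5p = 4p − 236 gives 6.5p = 513.5, so p* = $79 and q* = 80.
With the tax collected from sellers, supply shifts: qs = 4(p − 6.5) − 236.
Solving gives q = 70 with consumers paying $83 and sellers receiving $76.5 (the $6.5 wedge).
Burden on consumers: $4; on sellers: $2.5. (They sum to $6.5.)

Consumers bear $4 per tire; sellers bear $2.5 per tire.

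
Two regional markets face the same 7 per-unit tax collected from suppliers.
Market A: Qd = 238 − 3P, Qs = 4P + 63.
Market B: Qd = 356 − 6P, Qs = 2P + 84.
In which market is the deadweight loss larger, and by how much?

Market A, by 5.25.

Market A: pre-tax P* = 25, Q* = 163; post-tax Q = 151; deadweight loss = 42.
Market B: pre-tax P* = 34, Q* = 152; post-tax Q = 141.5; deadweight loss = 36.75.
Difference: 42 vs 36.75 → market A is larger by 5.25.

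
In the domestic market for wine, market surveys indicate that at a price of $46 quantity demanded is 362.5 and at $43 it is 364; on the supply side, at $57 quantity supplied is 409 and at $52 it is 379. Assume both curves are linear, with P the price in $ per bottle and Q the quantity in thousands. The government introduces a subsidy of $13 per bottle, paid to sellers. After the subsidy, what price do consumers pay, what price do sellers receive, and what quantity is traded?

Consumers pay $37; sellers receive $50; quantity = 367.

Demand slope: (364 − 362.5)/(43 − 46) = -0.5, so Qd = 385.5 − 0.5P.
Supply slope: (379 − 409)/(52 − 57) = 6, so Qs = 6P + 67.
Before the subsidy: set 385.5 − 0.5P = 6P + 67 → P* = $49, Q* = 361.
With a per-unit subsidy paid to sellers, each receives P + 13 per unit sold, so supply becomes Qs = 6(P + 13) + 67.
Solving gives Q = 367 with consumers paying $37 and sellers receiving $50 (the $13 wedge).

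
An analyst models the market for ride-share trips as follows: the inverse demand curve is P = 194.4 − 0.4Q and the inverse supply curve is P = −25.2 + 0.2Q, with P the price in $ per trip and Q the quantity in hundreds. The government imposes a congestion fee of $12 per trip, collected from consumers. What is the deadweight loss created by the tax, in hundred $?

Inverting to Q(P) form: Qd = 486 − 2.5P; Qs = 5P + 126.
Before the tax: set 486 − 2.5P = 5P + 126 → P* = $48, Q* = 366.
With the tax collected from consumers, demand (in seller-price terms) shifts: Qd = 486 − 2.5(P + 12).
Solving gives Q = 346 with consumers paying $56 and sellers receiving $44 (the $12 wedge).
Quantity falls by |ΔQ| = |366 − 346| = 20.
DWL = ½ · t · |ΔQ| = ½ · 12 · 20 = $120.

Deadweight loss = $120 hundred.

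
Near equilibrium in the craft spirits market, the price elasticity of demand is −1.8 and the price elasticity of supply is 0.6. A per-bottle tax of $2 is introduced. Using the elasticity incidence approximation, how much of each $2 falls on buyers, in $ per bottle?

Incidence ratio: buyers' share ≈ εs / (εs + |εd|) = 0.6 / (0.6 + 1.8) = 0.25.
So buyers bear ≈ 0.25 × $2 = $0.5; producers bear $1.5.

Buyers bear ≈ $0.5 per bottle.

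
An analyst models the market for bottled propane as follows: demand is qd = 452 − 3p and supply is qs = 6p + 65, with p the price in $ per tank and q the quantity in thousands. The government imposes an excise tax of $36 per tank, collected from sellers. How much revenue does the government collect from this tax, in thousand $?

Tax revenue = $9036 thousand.

Without the tax, 452 − 3p = 6p + 65 gives 9p = 387, so p* = $43 and q* = 323.
With the tax collected from sellers, supply shifts: qs = 6(p − 36) + 65.
Solving gives q = 251 with buyers paying $67 and sellers receiving $31 (the $36 wedge).
Revenue = t · Q = 36 · 251 = $9036.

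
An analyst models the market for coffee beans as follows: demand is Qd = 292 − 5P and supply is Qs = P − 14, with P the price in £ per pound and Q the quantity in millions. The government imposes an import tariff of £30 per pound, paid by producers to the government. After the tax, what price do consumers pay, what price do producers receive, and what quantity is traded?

Before the tax: set 292 − 5P = P − 14 → P* = £51, Q* = 37.
With the tax collected from producers, supply shifts: Qs = (P − 30) − 14.
Solving gives Q = 12 with consumers paying £56 and producers receiving £26 (the £30 wedge).

Consumers pay £56; producers receive £26; quantity = 12.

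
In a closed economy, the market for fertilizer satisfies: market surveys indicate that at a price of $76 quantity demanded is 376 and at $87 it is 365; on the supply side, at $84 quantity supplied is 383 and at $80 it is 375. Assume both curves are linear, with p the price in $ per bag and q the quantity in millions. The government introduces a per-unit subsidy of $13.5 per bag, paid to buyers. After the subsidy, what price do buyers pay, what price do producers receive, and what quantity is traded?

Buyers pay $70; producers receive $83.5; quantity = 382.

Demand slope: (365 − 376)/(87 − 76) = -1, so qd = 452 − p.
Supply slope: (375 − 383)/(80 − 84) = 2, so qs = 2p + 215.
Before the subsidy: set 452 − p = 2p + 215 → p* = $79, q* = 373.
With a per-unit subsidy paid to buyers, each effectively pays p − 13.5, so demand becomes qd = 452 − (p − 13.5).
Solving gives q = 382 with buyers paying $70 and producers receiving $83.5 (the $13.5 wedge).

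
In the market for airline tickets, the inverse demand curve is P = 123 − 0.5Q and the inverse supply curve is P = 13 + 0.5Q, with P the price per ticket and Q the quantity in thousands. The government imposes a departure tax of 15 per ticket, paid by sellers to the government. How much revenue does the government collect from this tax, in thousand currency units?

Rewrite in direct form: Qd = 246 − 2P and Qs = 2P − 26.
Before the tax: set 246 − 2P = 2P − 26 → P* = 68, Q* = 110.
With the tax collected from sellers, supply shifts: Qs = 2(P − 15) − 26.
Solving gives Q = 95 with buyers paying 75.5 and sellers receiving 60.5 (the 15 wedge).
Revenue = t · Q = 15 · 95 = 1425.

Tax revenue = 1425 thousand.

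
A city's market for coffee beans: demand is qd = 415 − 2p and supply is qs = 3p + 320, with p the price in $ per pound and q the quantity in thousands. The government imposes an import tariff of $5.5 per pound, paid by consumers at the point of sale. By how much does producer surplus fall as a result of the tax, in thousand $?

Before the tax: set 415 − 2p = 3p + 320 → p* = $19, q* = 377.
With the tax collected from consumers, demand (in seller-price terms) shifts: qd = 415 − 2(p + 5.5).
New equilibrium: consumers pay $22.3, producers receive $16.8, q = 370.4. (Wedge: pb − ps = 5.5.)
ΔPS is the trapezoid between Q = 370.4 and Q = 377 of height $2.2: ½ · (377 + 370.4) · 2.2 = $822.14.

Producer surplus falls by $822.14 thousand.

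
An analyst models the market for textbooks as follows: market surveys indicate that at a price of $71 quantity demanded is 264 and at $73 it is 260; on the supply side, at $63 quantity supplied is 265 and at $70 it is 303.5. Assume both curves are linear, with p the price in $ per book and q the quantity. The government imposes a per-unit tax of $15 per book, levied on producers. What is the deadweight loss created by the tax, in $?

Demand slope: (260 − 264)/(73 − 71) = -2, so qd = 406 − 2p.
Supply slope: (303.5 − 265)/(70 − 63) = 5.5, so qs = 5.5p − 81.5.
Without the tax, 406 − 2p = 5.5p − 81.5 gives 7.5p = 487.5, so p* = $65 and q* = 276.
With the tax collected from producers, supply shifts: qs = 5.5(p − 15) − 81.5.
New equilibrium: consumers pay $76, producers receive $61, q = 254. (Wedge: pb − ps = 15.)
Quantity falls by |ΔQ| = |276 − 254| = 22.
DWL = ½ · t · |ΔQ| = ½ · 15 · 22 = $165.

Deadweight loss = $165.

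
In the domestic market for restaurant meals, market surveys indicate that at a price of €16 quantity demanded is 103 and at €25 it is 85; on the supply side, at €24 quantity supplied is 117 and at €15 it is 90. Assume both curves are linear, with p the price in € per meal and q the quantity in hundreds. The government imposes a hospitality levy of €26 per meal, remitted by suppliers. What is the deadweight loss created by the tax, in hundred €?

Deadweight loss = €405.6 hundred.

Demand slope: (85 − 103)/(25 − 16) = -2, so qd = 135 − 2p.
Supply slope: (90 − 117)/(15 − 24) = 3, so qs = 3p + 45.
Before the tax: set 135 − 2p = 3p + 45 → p* = €18, q* = 99.
With the tax collected from suppliers, supply shifts: qs = 3(p − 26) + 45.
Solving gives q = 67.8 with consumers paying €33.6 and suppliers receiving €7.6 (the €26 wedge).
Quantity falls by |ΔQ| = |99 − 67.8| = 31.2.
DWL = ½ · t · |ΔQ| = ½ · 26 · 31.2 = €405.6.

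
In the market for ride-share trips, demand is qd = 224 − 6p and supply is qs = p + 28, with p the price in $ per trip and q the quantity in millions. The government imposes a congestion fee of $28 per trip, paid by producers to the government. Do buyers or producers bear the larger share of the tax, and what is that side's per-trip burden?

Without the tax, 224 − 6p = p + 28 gives 7p = 196, so p* = $28 and q* = 56.
With the tax collected from producers, supply shifts: qs = (p − 28) + 28.
New equilibrium: buyers pay $32, producers receive $4, q = 32. (Wedge: pb − ps = 28.)
Per-trip burden: buyers $4, producers $24.
Producers take the larger share because supply is less price-elastic here (demand slope 6 vs supply slope 1).
The less price-elastic side of the market bears the larger share of a per-unit tax.

Producers bear the larger share: $24 per trip.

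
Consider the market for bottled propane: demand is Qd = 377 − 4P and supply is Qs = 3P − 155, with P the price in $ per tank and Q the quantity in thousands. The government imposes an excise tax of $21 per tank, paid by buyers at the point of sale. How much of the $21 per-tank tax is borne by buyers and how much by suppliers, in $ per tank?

Buyers bear $9 per tank; suppliers bear $12 per tank.

Without the tax, 377 − 4P = 3P − 155 gives 7P = 532, so P* = $76 and Q* = 73.
With the tax collected from buyers, demand (in seller-price terms) shifts: Qd = 377 − 4(P + 21).
New equilibrium: buyers pay $85, suppliers receive $64, Q = 37. (Wedge: Pb − Ps = 21.)
Burden on buyers: $9; on suppliers: $12. (They sum to $21.)
The less price-elastic side of the market bears the larger share of a per-unit tax.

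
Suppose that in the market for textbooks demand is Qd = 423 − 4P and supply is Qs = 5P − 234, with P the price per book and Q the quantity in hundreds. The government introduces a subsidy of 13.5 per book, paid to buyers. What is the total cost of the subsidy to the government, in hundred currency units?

Government outlay = 2173.5 hundred.

Without the subsidy, 423 − 4P = 5P − 234 gives 9P = 657, so P* = 73 and Q* = 131.
With a per-unit subsidy paid to buyers, each effectively pays P − 13.5, so demand becomes Qd = 423 − 4(P − 13.5).
Solving gives Q = 161 with buyers paying 65.5 and sellers receiving 79 (the 13.5 wedge).
Outlay = t · Q = 13.5 · 161 = 2173.5.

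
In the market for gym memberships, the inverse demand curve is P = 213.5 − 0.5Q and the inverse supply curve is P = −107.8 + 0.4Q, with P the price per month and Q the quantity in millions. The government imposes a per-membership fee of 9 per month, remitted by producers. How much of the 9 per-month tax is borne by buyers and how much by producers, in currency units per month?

Buyers bear 5 per month; producers bear 4 per month.

Inverting to Q(P) form: Qd = 427 − 2P; Qs = 2.5P + 269.5.
Without the tax, 427 − 2P = 2.5P + 269.5 gives 4.5P = 157.5, so P* = 35 and Q* = 357.
With the tax collected from producers, supply shifts: Qs = 2.5(P − 9) + 269.5.
New equilibrium: buyers pay 40, producers receive 31, Q = 347. (Wedge: Pb − Ps = 9.)
Burden on buyers: 5; on producers: 4. (They sum to 9.)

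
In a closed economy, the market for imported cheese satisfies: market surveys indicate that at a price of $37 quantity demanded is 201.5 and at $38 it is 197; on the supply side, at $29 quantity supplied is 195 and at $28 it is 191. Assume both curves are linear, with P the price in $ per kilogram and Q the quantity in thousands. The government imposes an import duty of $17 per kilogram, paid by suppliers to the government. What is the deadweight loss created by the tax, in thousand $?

Demand slope: (197 − 201.5)/(38 − 37) = -4.5, so Qd = 368 − 4.5P.
Supply slope: (191 − 195)/(28 − 29) = 4, so Qs = 4P + 79.
Without the tax, 368 − 4.5P = 4P + 79 gives 8.5P = 289, so P* = $34 and Q* = 215.
With the tax collected from suppliers, supply shifts: Qs = 4(P − 17) + 79.
Solving gives Q = 179 with buyers paying $42 and suppliers receiving $25 (the $17 wedge).
Quantity falls by |ΔQ| = |215 − 179| = 36.
DWL = ½ · t · |ΔQ| = ½ · 17 · 36 = $306.

Deadweight loss = $306 thousand.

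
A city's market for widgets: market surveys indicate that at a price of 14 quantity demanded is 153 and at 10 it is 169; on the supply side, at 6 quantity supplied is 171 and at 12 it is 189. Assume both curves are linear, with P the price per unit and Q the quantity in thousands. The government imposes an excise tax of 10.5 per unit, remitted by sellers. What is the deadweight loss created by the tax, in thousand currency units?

Deadweight loss = 94.5 thousand.

Demand slope: (169 − 153)/(10 − 14) = -4, so Qd = 209 − 4P.
Supply slope: (189 − 171)/(12 − 6) = 3, so Qs = 3P + 153.
Without the tax, 209 − 4P = 3P + 153 gives 7P = 56, so P* = 8 and Q* = 177.
With the tax collected from sellers, supply shifts: Qs = 3(P − 10.5) + 153.
New equilibrium: buyers pay 12.5, sellers receive 2, Q = 159. (Wedge: Pb − Ps = 10.5.)
Quantity falls by |ΔQ| = |177 − 159| = 18.
DWL = ½ · t · |ΔQ| = ½ · 10.5 · 18 = 94.5.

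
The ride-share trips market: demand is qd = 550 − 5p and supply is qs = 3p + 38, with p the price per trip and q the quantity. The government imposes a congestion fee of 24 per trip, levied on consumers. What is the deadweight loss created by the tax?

Before the tax: set 550 − 5p = 3p + 38 → p* = 64, q* = 230.
With the tax collected from consumers, demand (in seller-price terms) shifts: qd = 550 − 5(p + 24).
New equilibrium: consumers pay 73, producers receive 49, q = 185. (Wedge: pb − ps = 24.)
Quantity falls by |ΔQ| = |230 − 185| = 45.
DWL = ½ · t · |ΔQ| = ½ · 24 · 45 = 540.

Deadweight loss = 540.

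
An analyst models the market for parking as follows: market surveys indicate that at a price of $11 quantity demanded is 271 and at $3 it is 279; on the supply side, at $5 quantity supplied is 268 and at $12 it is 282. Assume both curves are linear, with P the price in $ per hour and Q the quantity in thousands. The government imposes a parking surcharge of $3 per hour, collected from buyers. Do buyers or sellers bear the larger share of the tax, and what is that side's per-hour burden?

Demand slope: (279 − 271)/(3 − 11) = -1, so Qd = 282 − P.
Supply slope: (282 − 268)/(12 − 5) = 2, so Qs = 2P + 258.
Without the tax, 282 − P = 2P + 258 gives 3P = 24, so P* = $8 and Q* = 274.
With the tax collected from buyers, demand (in seller-price terms) shifts: Qd = 282 − (P + 3).
Solving gives Q = 272 with buyers paying $10 and sellers receiving $7 (the $3 wedge).
Per-hour burden: buyers $2, sellers $1.
Buyers take the larger share because demand is less price-elastic here (demand slope 1 vs supply slope 2).

Buyers bear the larger share: $2 per hour.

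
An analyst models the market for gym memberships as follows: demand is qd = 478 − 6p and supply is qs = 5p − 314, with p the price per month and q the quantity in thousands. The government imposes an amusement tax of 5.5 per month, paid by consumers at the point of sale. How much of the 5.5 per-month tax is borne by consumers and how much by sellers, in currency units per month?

Before the tax: set 478 − 6p = 5p − 314 → p* = 72, q* = 46.
With the tax collected from consumers, demand (in seller-price terms) shifts: qd = 478 − 6(p + 5.5).
New equilibrium: consumers pay 74.5, sellers receive 69, q = 31. (Wedge: pb − ps = 5.5.)
Burden on consumers: 2.5; on sellers: 3. (They sum to 5.5.)
The less price-elastic side of the market bears the larger share of a per-unit tax.

Consumers bear 2.5 per month; sellers bear 3 per month.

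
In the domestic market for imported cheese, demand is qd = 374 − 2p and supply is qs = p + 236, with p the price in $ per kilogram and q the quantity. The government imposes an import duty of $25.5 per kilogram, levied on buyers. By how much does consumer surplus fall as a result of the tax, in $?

Consumer surplus falls by $2324.75.

Without the tax, 374 − 2p = p + 236 gives 3p = 138, so p* = $46 and q* = 282.
With the tax collected from buyers, demand (in seller-price terms) shifts: qd = 374 − 2(p + 25.5).
Solving gives q = 265 with buyers paying $54.5 and producers receiving $29 (the $25.5 wedge).
ΔCS is the trapezoid between Q = 265 and Q = 282 of height $8.5: ½ · (282 + 265) · 8.5 = $2324.75.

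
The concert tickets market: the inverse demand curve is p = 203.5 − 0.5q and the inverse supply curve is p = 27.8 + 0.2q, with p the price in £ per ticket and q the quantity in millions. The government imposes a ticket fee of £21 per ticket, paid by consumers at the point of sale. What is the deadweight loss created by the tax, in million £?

Rewrite in direct form: qd = 407 − 2p and qs = 5p − 139.
Without the tax, 407 − 2p = 5p − 139 gives 7p = 546, so p* = £78 and q* = 251.
With the tax collected from consumers, demand (in seller-price terms) shifts: qd = 407 − 2(p + 21).
New equilibrium: consumers pay £93, suppliers receive £72, q = 221. (Wedge: pb − ps = 21.)
Quantity falls by |ΔQ| = |251 − 221| = 30.
DWL = ½ · t · |ΔQ| = ½ · 21 · 30 = £315.

Deadweight loss = £315 million.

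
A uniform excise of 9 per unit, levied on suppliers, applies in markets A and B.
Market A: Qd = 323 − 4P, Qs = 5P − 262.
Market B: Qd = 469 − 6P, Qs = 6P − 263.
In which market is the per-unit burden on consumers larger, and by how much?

Market A, by 0.5.

Market A: pre-tax P* = 65, Q* = 63; post-tax Q = 43; per-unit burden on consumers = 5.
Market B: pre-tax P* = 61, Q* = 103; post-tax Q = 76; per-unit burden on consumers = 4.5.
Difference: 5 vs 4.5 → market A is larger by 0.5.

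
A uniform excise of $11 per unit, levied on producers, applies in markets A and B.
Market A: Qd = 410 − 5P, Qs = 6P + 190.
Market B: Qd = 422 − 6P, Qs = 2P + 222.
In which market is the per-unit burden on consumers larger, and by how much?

Market A, by $3.25.

Market A: pre-tax P* = $20, Q* = 310; post-tax Q = 280; per-unit burden on consumers = $6.
Market B: pre-tax P* = $25, Q* = 272; post-tax Q = 255.5; per-unit burden on consumers = $2.75.
Difference: $6 vs $2.75 → market A is larger by $3.25.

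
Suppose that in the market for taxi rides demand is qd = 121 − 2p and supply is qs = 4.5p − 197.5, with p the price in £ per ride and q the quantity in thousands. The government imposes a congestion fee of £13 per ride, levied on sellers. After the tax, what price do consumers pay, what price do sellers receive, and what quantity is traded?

Before the tax: set 121 − 2p = 4.5p − 197.5 → p* = £49, q* = 23.
With the tax collected from sellers, supply shifts: qs = 4.5(p − 13) − 197.5.
New equilibrium: consumers pay £58, sellers receive £45, q = 5. (Wedge: pb − ps = 13.)
The less price-elastic side of the market bears the larger share of a per-unit tax.

Consumers pay £58; sellers receive £45; quantity = 5.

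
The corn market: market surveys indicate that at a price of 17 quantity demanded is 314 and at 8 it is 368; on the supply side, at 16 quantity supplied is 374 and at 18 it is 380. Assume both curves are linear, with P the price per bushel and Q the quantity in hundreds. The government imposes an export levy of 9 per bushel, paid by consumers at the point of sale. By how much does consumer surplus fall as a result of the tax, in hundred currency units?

Demand slope: (368 − 314)/(8 − 17) = -6, so Qd = 416 − 6P.
Supply slope: (380 − 374)/(18 − 16) = 3, so Qs = 3P + 326.
Without the tax, 416 − 6P = 3P + 326 gives 9P = 90, so P* = 10 and Q* = 356.
With the tax collected from consumers, demand (in seller-price terms) shifts: Qd = 416 − 6(P + 9).
Solving gives Q = 338 with consumers paying 13 and suppliers receiving 4 (the 9 wedge).
ΔCS is the trapezoid between Q = 338 and Q = 356 of height 3: ½ · (356 + 338) · 3 = 1041.

Consumer surplus falls by 1041 hundred.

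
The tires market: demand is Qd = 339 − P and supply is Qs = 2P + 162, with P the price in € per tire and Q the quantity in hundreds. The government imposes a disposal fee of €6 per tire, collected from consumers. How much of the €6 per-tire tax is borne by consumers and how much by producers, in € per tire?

Before the tax: set 339 − P = 2P + 162 → P* = €59, Q* = 280.
With the tax collected from consumers, demand (in seller-price terms) shifts: Qd = 339 − (P + 6).
New equilibrium: consumers pay €63, producers receive €57, Q = 276. (Wedge: Pb − Ps = 6.)
Burden on consumers: €4; on producers: €2. (They sum to €6.)

Consumers bear €4 per tire; producers bear €2 per tire.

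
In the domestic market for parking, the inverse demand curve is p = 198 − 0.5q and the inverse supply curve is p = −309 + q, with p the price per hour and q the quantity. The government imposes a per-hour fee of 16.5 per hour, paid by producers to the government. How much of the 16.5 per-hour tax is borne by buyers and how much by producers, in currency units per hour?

Inverting to q(p) form: qd = 396 − 2p; qs = p + 309.
Before the tax: set 396 − 2p = p + 309 → p* = 29, q* = 338.
With the tax collected from producers, supply shifts: qs = (p − 16.5) + 309.
New equilibrium: buyers pay 34.5, producers receive 18, q = 327. (Wedge: pb − ps = 16.5.)
Burden on buyers: 5.5; on producers: 11. (They sum to 16.5.)

Buyers bear 5.5 per hour; producers bear 11 per hour.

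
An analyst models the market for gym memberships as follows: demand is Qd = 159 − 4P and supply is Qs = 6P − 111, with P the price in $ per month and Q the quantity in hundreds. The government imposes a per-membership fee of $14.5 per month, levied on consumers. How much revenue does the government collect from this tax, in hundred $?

Before the tax: set 159 − 4P = 6P − 111 → P* = $27, Q* = 51.
With the tax collected from consumers, demand (in seller-price terms) shifts: Qd = 159 − 4(P + 14.5).
Solving gives Q = 16.2 with consumers paying $35.7 and sellers receiving $21.2 (the $14.5 wedge).
Revenue = t · Q = 14.5 · 16.2 = $234.9.

Tax revenue = $234.9 hundred.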